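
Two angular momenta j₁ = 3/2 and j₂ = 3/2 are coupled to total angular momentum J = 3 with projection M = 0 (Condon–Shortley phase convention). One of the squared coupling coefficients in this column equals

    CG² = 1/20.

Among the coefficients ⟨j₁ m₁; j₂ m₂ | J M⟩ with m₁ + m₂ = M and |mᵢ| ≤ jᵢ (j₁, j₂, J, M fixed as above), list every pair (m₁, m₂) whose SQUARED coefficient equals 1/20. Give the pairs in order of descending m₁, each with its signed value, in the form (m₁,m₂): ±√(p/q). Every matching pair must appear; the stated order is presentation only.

Admissible pairs with m₁+m₂ = M = 0: (-3/2,3/2), (-1/2,1/2), (1/2,-1/2), (3/2,-3/2)
  (m₁,m₂)=(3/2,-3/2): CG² = 1/20, CG = +√(1/20)   ← matches the target
  (m₁,m₂)=(1/2,-1/2): CG² = 9/20, CG = +√(9/20)
  (m₁,m₂)=(-1/2,1/2): CG² = 9/20, CG = +√(9/20)
  (m₁,m₂)=(-3/2,3/2): CG² = 1/20, CG = +√(1/20)   ← matches the target
Pairs with CG² = 1/20: (3/2,-3/2): +√(1/20); (-3/2,3/2): +√(1/20)

(3/2,-3/2): +√(1/20); (-3/2,3/2): +√(1/20)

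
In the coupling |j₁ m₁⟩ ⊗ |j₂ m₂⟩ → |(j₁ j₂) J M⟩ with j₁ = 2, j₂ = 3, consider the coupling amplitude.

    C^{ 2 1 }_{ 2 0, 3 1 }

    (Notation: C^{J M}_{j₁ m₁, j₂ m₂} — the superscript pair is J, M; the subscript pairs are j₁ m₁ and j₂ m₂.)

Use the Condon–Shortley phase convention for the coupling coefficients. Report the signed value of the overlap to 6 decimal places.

j₁+j₂−J=3  J+j₁−j₂=1  J−j₁+j₂=3  j₁+j₂+J+1=8
(j₁±m₁, j₂±m₂, J±M) = (2,2,4,2,3,1)
P² = 36/7
sum k=1..2:
  [1] −1/12 = -1/12
  [2] +1/4 = 1/4
S = 1/6
C² = P²·S² = 1/7 ; C = +0.377964

+√(1/7) ≈ +0.377964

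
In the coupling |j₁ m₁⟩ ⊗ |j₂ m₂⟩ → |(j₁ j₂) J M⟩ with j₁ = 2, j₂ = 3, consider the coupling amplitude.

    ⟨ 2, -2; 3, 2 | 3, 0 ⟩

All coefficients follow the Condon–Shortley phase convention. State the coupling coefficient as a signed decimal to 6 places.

+0.577350  (= +√(1/3))

triangle: 2!*2!*4!/9! = 96/362880
(j±m)!: 0!*4!*5!*1!*3!*3! = 103680
prefactor² = (2J+1)*Δ*N² = 192
  k=2: +1/(2!*0!*2!*3!*0!*1!) = 1/24
Σ = 1/24  ⇒  CG² = 192*(1/24)² = 1/3
CG = +√(1/3) = +0.577350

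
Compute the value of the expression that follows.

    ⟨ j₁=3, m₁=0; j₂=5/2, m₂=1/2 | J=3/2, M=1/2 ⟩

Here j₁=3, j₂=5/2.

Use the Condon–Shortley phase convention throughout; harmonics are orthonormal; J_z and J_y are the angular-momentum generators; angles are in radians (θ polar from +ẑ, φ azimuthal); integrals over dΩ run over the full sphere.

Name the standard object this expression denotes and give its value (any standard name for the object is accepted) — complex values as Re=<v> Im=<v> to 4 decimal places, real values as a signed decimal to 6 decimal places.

Clebsch–Gordan coefficient, +√(4/35) ≈ +0.338062

This is a Clebsch–Gordan (vector-coupling) coefficient.
triangle: 4!×2!×1!/8! = 48/40320
(j±m)!: 3!×3!×3!×2!×2!×1! = 864
prefactor² = (2J+1)×Δ×N² = 144/35
  k=2: +1/(2!×2!×1!×1!×1!×0!) = 1/4
  k=3: −1/(3!×1!×0!×0!×2!×1!) = -1/12
Σ = 1/6  ⇒  CG² = 144/35×(1/6)² = 4/35
CG = +√(4/35) = +0.338062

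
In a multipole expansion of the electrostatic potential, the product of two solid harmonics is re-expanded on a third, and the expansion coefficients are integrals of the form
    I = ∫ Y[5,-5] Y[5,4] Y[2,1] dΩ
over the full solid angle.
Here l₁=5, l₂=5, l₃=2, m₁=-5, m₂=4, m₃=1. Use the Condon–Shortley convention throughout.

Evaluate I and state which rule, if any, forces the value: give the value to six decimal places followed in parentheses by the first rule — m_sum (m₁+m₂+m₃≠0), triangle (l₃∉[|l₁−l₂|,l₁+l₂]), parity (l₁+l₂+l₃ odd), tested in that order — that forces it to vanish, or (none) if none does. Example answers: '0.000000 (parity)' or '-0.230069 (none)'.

Rules hold: Σm=0, L=12 even, 0≤2≤10.
N = 11·11·5 = 605
Δ = 8!·2!·2!/13! = 1/38610
Racah Σ t=3..5: t=3:−1/2880 t=4:+1/576 t=5:−1/2880 = 1/960
⇒ 3j(5 5 2; 0 0 0)² = 10/429, sgn +1
Racah Σ t=8..8: t=8:+1/80640 = 1/80640
⇒ 3j(5 5 2; -5 4 1)² = 9/286, sgn -1
4πI² = N·(3j₀)²·(3jₘ)² = 75/169
I = -1·√(0.443787/4π) = -0.18792404
No selection rule forces the value: the integral is nonzero (none).

-0.187924 (none)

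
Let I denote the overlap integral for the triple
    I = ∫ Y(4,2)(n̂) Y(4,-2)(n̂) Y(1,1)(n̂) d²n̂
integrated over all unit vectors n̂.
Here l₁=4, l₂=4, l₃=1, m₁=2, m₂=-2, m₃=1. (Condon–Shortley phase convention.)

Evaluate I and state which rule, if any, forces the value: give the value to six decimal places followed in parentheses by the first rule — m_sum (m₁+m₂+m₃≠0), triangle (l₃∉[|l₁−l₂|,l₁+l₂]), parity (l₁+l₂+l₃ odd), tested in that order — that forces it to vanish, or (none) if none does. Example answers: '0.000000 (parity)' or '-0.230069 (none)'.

0.000000 (m_sum)

Σmᵢ = 1 ≠ 0, so the φ-integral vanishes; I = 0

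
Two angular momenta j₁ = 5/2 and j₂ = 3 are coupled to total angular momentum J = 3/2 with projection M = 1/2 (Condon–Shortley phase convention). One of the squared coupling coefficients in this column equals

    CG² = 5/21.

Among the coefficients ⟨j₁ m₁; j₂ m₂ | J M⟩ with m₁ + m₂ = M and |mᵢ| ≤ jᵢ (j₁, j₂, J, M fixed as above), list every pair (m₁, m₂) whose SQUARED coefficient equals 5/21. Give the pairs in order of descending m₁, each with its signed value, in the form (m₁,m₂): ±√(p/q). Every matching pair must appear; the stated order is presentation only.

Admissible pairs with m₁+m₂ = M = 1/2: (-5/2,3), (-3/2,2), (-1/2,1), (1/2,0), (3/2,-1), (5/2,-2)
  (m₁,m₂)=(5/2,-2): CG² = 5/21, CG = +√(5/21)   ← matches the target
  (m₁,m₂)=(3/2,-1): CG² = 7/30, CG = −√(7/30)
  (m₁,m₂)=(1/2,0): CG² = 4/35, CG = +√(4/35)
  (m₁,m₂)=(-1/2,1): CG² = 1/105, CG = −√(1/105)
  (m₁,m₂)=(-3/2,2): CG² = 1/21, CG = −√(1/21)
  (m₁,m₂)=(-5/2,3): CG² = 5/14, CG = +√(5/14)
Pairs with CG² = 5/21: (5/2,-2): +√(5/21)

(5/2,-2): +√(5/21)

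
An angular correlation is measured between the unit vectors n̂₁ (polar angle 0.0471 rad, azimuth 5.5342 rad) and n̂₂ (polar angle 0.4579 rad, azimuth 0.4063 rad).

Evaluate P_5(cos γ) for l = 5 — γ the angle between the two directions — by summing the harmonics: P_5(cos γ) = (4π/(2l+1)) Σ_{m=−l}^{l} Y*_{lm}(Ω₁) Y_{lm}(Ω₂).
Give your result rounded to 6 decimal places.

Term-by-term m-sum for l=5 (normalisation 4π/11 = 1.142397):
  m=-5: Y*=-0.000000+0.000000i  Y=-0.003484-0.007019i  product +0.000000+0.000000i
  m=-4: Y*=-0.000007-0.000001i  Y=-0.002734-0.050203i  product -0.000000+0.000000i
  m=-3: Y*=-0.000180-0.000225i  Y=+0.064291-0.175093i  product -0.000051+0.000017i
  m=-2: Y*=+0.000544-0.007461i  Y=+0.288789-0.304943i  product -0.002118-0.002321i
  m=-1: Y*=+0.087668-0.081505i  Y=+0.433118-0.186345i  product +0.022783-0.051638i
  m=+0: Y*=+0.920099-0.000000i  Y=-0.056403+0.000000i  product -0.051896+0.000000i
  m=+1: Y*=-0.087668-0.081505i  Y=-0.433118-0.186345i  product +0.022783+0.051638i
  m=+2: Y*=+0.000544+0.007461i  Y=+0.288789+0.304943i  product -0.002118+0.002321i
  m=+3: Y*=+0.000180-0.000225i  Y=-0.064291-0.175093i  product -0.000051-0.000017i
  m=+4: Y*=-0.000007+0.000001i  Y=-0.002734+0.050203i  product -0.000000-0.000000i
  m=+5: Y*=+0.000000+0.000000i  Y=+0.003484-0.007019i  product +0.000000-0.000000i
Total Σ_m = -0.010669-0.000000i. Multiply by 1.142397: -0.012188-0.000000i. P_5(cos γ) = -0.012188

-0.012188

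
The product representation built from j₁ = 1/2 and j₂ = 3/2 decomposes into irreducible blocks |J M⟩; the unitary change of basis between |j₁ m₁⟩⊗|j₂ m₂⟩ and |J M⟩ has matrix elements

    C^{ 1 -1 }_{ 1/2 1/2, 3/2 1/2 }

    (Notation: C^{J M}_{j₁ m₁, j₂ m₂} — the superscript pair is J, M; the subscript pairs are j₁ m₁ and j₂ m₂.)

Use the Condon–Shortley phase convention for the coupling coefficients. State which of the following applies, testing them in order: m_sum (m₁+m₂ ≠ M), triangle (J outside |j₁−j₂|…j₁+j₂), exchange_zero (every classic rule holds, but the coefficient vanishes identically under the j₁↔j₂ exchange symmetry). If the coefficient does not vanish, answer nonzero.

m-sum: m₁+m₂ = 1/2+1/2 = 1, M = -1  ✗ ⇒ coefficient is 0

m_sum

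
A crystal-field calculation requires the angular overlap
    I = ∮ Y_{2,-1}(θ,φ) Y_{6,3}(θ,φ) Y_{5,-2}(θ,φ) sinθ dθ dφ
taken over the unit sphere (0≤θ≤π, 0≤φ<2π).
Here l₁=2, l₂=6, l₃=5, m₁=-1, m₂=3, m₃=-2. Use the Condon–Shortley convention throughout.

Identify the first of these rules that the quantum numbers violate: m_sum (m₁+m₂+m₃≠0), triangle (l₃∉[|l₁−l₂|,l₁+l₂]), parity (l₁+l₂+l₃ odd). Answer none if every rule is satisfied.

parity

m₁+m₂+m₃ = -1 + 3 − 2 = 0  ✓
triangle: |2−6|=4 ≤ l₃=5 ≤ 2+6=8  ✓
parity: l₁+l₂+l₃ = 13 is odd  ✗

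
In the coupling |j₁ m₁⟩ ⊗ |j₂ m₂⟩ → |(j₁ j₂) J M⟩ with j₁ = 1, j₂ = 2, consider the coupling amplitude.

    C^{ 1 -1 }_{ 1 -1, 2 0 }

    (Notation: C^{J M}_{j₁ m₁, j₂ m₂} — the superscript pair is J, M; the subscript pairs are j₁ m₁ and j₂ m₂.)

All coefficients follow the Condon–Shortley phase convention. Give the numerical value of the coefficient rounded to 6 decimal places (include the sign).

j₁+j₂−J=2  J+j₁−j₂=0  J−j₁+j₂=2  j₁+j₂+J+1=5
(j₁±m₁, j₂±m₂, J±M) = (0,2,2,2,0,2)
P² = 8/5
sum k=2..2:
  [2] +1/4 = 1/4
S = 1/4
C² = P²·S² = 1/10 ; C = +0.316228

+0.316228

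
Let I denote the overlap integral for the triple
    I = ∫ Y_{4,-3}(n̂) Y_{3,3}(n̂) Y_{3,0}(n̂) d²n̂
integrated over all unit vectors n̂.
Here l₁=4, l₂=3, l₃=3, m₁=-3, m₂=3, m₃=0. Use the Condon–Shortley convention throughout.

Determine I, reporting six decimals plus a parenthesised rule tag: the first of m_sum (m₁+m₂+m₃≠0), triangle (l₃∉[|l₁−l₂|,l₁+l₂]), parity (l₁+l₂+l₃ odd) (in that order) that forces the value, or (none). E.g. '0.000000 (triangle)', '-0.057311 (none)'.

Rules hold: Σm=0, L=10 even, 1≤3≤7.
N = 9·7·7 = 441
Δ = 4!·4!·2!/11! = 1/34650
Racah Σ t=1..3: t=1:−1/72 t=2:+1/16 t=3:−1/72 = 5/144
⇒ 3j(4 3 3; 0 0 0)² = 2/77, sgn -1
Racah Σ t=4..4: t=4:+1/288 = 1/288
⇒ 3j(4 3 3; -3 3 0)² = 1/22, sgn -1
4πI² = N·(3j₀)²·(3jₘ)² = 63/121
I = +1·√(0.520661/4π) = 0.20355073
No selection rule forces the value: the integral is nonzero (none).

0.203551 (none)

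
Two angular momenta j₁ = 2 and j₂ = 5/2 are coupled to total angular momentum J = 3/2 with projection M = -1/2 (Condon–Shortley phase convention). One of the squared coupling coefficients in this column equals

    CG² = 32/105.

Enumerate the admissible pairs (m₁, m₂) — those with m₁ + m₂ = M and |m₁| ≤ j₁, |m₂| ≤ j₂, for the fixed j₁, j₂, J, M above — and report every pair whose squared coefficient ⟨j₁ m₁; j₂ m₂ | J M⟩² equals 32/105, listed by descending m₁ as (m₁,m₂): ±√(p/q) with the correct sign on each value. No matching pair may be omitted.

(-2,3/2): −√(32/105)

Admissible pairs with m₁+m₂ = M = -1/2: (-2,3/2), (-1,1/2), (0,-1/2), (1,-3/2), (2,-5/2)
  (m₁,m₂)=(2,-5/2): CG² = 8/21, CG = +√(8/21)
  (m₁,m₂)=(1,-3/2): CG² = 2/105, CG = −√(2/105)
  (m₁,m₂)=(0,-1/2): CG² = 2/35, CG = −√(2/35)
  (m₁,m₂)=(-1,1/2): CG² = 5/21, CG = +√(5/21)
  (m₁,m₂)=(-2,3/2): CG² = 32/105, CG = −√(32/105)   ← matches the target
Pairs with CG² = 32/105: (-2,3/2): −√(32/105)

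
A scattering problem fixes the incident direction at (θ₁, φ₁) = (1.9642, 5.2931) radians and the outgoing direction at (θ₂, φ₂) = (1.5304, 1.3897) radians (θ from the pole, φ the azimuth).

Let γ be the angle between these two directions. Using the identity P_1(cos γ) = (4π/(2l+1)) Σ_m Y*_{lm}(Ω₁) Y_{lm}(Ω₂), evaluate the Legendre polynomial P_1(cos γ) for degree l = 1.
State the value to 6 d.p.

Expand P_1 via completeness: Σ_{m} conj(Y_{1,m}) at Ω₁ times Y_{1,m} at Ω₂ —
  m=-1: (0.175065, -0.266792) × (0.062176, -0.339567) = (-0.079709, -0.076034)  (running Σ = (-0.079709, -0.076034))
  m=0: (-0.187298, -0.000000) × (0.019732, 0.000000) = (-0.003696, -0.000000)  (running Σ = (-0.083405, -0.076034))
  m=1: (-0.175065, -0.266792) × (-0.062176, -0.339567) = (-0.079709, 0.076034)  (running Σ = (-0.163114, 0.000000))
Accumulated sum (-0.163114, 0.000000); after 4π/(2l+1) scaling, (-0.683250, 0.000000) ⇒ P_1 = -0.683250

-0.683250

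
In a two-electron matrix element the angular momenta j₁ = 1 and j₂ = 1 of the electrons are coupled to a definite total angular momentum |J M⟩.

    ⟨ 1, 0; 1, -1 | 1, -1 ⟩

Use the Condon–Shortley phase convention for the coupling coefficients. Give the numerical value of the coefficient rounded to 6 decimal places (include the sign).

√[3·1!1!1!/4! · 1!1!0!2!0!2!] = √(1/2)
  +(−1)^0/∏(0,1,1,0,0,1)! = 1  (running 1)
⟨..|..⟩ = √(1/2)·(1) = +0.707107

+0.707107  (= +√(1/2))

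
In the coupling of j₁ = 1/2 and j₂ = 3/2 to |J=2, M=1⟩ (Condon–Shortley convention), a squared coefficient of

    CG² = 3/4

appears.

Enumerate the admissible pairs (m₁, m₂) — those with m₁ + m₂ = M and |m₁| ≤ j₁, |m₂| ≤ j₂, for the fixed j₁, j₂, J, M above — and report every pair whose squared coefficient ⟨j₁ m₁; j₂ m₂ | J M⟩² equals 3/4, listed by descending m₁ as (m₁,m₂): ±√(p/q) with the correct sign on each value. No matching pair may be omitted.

(1/2,1/2): +√(3/4)

Admissible pairs with m₁+m₂ = M = 1: (-1/2,3/2), (1/2,1/2)
  (m₁,m₂)=(1/2,1/2): CG² = 3/4, CG = +√(3/4)   ← matches the target
  (m₁,m₂)=(-1/2,3/2): CG² = 1/4, CG = +√(1/4)
Pairs with CG² = 3/4: (1/2,1/2): +√(3/4)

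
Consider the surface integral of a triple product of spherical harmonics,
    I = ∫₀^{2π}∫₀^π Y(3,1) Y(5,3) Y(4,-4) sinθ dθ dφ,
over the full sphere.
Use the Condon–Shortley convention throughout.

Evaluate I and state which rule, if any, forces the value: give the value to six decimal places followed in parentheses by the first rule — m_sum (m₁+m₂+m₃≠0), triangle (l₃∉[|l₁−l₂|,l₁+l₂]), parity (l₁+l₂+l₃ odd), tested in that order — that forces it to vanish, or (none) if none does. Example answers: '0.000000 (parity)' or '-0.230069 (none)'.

Rules hold: Σm=0, L=12 even, 2≤4≤8.
N = 7·11·9 = 693
Δ = 4!·2!·6!/13! = 1/180180
Racah Σ t=1..3: t=1:−1/576 t=2:+1/144 t=3:−1/576 = 1/288
⇒ 3j(3 5 4; 0 0 0)² = 20/1001, sgn +1
Racah Σ t=2..2: t=2:+1/5760 = 1/5760
⇒ 3j(3 5 4; 1 3 -4)² = 56/2145, sgn +1
4πI² = N·(3j₀)²·(3jₘ)² = 672/1859
I = +1·√(0.361485/4π) = 0.16960553
No selection rule forces the value: the integral is nonzero (none).

0.169606 (none)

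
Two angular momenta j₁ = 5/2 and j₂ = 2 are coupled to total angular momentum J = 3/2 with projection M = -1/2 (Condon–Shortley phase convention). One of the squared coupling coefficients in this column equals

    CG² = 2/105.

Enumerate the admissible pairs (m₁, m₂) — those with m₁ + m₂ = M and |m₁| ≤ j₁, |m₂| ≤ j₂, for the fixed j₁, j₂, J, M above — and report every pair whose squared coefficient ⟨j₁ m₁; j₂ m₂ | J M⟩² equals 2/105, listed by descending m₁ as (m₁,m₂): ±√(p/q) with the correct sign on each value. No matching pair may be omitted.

(-3/2,1): +√(2/105)

Admissible pairs with m₁+m₂ = M = -1/2: (-5/2,2), (-3/2,1), (-1/2,0), (1/2,-1), (3/2,-2)
  (m₁,m₂)=(3/2,-2): CG² = 32/105, CG = +√(32/105)
  (m₁,m₂)=(1/2,-1): CG² = 5/21, CG = −√(5/21)
  (m₁,m₂)=(-1/2,0): CG² = 2/35, CG = +√(2/35)
  (m₁,m₂)=(-3/2,1): CG² = 2/105, CG = +√(2/105)   ← matches the target
  (m₁,m₂)=(-5/2,2): CG² = 8/21, CG = −√(8/21)
Pairs with CG² = 2/105: (-3/2,1): +√(2/105)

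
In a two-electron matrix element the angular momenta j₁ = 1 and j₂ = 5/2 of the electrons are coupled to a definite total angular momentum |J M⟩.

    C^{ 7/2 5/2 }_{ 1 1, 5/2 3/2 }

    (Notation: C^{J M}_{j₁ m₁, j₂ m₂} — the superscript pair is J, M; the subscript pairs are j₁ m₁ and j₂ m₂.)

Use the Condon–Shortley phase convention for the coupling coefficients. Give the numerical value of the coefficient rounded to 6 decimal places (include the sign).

triangle: 0!×2!×5!/8! = 240/40320
(j±m)!: 2!×0!×4!×1!×6!×1! = 34560
prefactor² = (2J+1)×Δ×N² = 11520/7
  k=0: +1/(0!×0!×0!×4!×2!×1!) = 1/48
Σ = 1/48  ⇒  CG² = 11520/7×(1/48)² = 5/7
CG = +√(5/7) = +0.845154

+0.845154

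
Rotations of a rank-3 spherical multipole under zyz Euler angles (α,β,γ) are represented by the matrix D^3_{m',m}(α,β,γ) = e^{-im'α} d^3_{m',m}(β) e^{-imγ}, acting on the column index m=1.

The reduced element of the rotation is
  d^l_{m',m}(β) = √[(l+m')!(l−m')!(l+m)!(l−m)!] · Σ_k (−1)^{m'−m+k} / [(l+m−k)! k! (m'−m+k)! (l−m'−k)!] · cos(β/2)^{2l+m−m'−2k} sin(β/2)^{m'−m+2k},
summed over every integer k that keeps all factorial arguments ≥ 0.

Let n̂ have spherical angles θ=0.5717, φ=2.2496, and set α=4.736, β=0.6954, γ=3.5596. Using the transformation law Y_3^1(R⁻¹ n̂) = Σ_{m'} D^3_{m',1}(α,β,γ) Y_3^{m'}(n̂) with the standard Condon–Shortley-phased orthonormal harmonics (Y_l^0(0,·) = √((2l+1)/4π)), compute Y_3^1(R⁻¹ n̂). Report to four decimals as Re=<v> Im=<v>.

Need the full column D^3_{m',1} for m'=−3..3 at α=4.7360, β=0.6954, γ=3.5596.
cos(β/2)=0.940159, sin(β/2)=0.340736
d^3_{-3,1}: single k=4 term ⇒ +0.046145;  D = -0.015700-0.043392i
d^3_{-2,1}: k∈[3..4] ⇒ +0.207917 -0.013655 = +0.194262;  D = +0.181060-0.070390i
d^3_{-1,1}: k∈[2..4] ⇒ +0.544243 -0.095316 +0.001565 = +0.450492;  D = +0.173102+0.415907i
d^3_{0,1}: k∈[1..3] ⇒ +0.866993 -0.341642 +0.014958 = +0.540309;  D = -0.493788+0.219333i
d^3_{1,1}: k∈[0..2] ⇒ +0.690570 -0.725658 +0.071487 = +0.036399;  D = -0.015557-0.032907i
d^3_{2,1}: k∈[0..1] ⇒ -0.791452 +0.207917 = -0.583536;  D = -0.521517+0.261790i
d^3_{3,1}: single k=0 term ⇒ +0.351308;  D = +0.164975+0.310162i
Y_3^{m'}(θ=0.5717,φ=2.2496) and Σ D·Y over m':
  (-0.0157-0.0434i)·(+0.0591-0.0297i)  (+0.1811-0.0704i)·(-0.0532+0.2459i)  (+0.1731+0.4159i)·(-0.2785-0.3452i)  (-0.4938+0.2193i)·(+0.1683+0.0000i)  (-0.0156-0.0329i)·(+0.2785-0.3452i)  (-0.5215+0.2618i)·(-0.0532-0.2459i)  (+0.1650+0.3102i)·(-0.0591-0.0297i)
Y_3^1(R⁻¹ n̂) = +0.093627-0.005165i

Re=0.0936 Im=-0.0052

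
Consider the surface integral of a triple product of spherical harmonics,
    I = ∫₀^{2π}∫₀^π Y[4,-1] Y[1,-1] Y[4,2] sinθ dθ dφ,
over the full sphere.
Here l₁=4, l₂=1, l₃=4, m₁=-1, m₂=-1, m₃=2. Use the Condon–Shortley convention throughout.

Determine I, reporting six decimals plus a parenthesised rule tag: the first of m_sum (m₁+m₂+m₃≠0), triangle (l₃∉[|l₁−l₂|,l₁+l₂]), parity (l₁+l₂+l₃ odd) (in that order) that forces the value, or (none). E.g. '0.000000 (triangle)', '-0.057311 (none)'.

Σlᵢ=9 odd — θ-integrand is odd under cosθ→−cosθ; I=0

0.000000 (parity)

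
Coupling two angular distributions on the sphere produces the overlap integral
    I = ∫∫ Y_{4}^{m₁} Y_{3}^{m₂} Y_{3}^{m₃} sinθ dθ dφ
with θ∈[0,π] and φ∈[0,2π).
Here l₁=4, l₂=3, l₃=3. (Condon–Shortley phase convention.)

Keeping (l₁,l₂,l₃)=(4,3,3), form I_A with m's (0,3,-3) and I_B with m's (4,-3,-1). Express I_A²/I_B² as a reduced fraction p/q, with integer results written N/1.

3/14

Shared (l₁,l₂,l₃)=(4,3,3): N and (l;000)² cancel in I_A²/I_B².
A: Δ = 4!·4!·2!/11! = 1/34650; Racah Σ t=4..4: t=4:+1/1152 = 1/1152; ⇒ 3j(4 3 3; 0 3 -3)² = 1/154, sgn +1
B: Δ = 4!·4!·2!/11! = 1/34650; Racah Σ t=0..0: t=0:+1/1152 = 1/1152; ⇒ 3j(4 3 3; 4 -3 -1)² = 1/33, sgn +1
I_A²/I_B² = (1/154)/(1/33) = 3/14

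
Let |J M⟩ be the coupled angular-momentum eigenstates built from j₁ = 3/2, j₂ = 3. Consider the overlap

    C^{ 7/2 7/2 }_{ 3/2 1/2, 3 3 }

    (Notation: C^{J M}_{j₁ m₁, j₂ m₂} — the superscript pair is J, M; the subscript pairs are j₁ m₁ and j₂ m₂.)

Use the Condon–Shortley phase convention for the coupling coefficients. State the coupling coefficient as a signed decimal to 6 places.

−√(2/3) ≈ -0.816497

j₁+j₂−J=1  J+j₁−j₂=2  J−j₁+j₂=5  j₁+j₂+J+1=9
(j₁±m₁, j₂±m₂, J±M) = (2,1,6,0,7,0)
P² = 38400
sum k=1..1:
  [1] −1/240 = -1/240
S = -1/240
C² = P²·S² = 2/3 ; C = -0.816497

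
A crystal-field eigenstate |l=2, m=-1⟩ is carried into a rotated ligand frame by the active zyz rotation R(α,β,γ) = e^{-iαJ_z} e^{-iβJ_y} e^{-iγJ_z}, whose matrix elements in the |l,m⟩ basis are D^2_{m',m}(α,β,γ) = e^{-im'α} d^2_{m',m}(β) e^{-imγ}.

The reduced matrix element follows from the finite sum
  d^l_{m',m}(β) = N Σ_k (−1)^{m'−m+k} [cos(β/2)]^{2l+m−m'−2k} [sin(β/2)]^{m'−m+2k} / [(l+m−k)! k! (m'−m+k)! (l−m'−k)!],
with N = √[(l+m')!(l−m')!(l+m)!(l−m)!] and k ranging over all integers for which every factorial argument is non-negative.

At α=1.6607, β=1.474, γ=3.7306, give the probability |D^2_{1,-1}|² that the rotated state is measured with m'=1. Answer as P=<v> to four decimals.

D^2_{1,-1}(1.6607,1.4740,3.7306) = e^{-i·1·1.6607}·d^2_{1,-1}(1.4740)·e^{-i·-1·3.7306}. Compute d first:
With c≡cos(β/2)=0.740488 and s≡sin(β/2)=0.672069, N=[6·1·1·6]^{1/2}=6.000000
Admissible k: 0..1 (factorial args all ≥0)
  k=0: (−1)^2·6.0000/(2)·0.7405^2·0.6721^2 = +0.742995
  k=1: (−1)^3·6.0000/(6)·0.7405^0·0.6721^4 = -0.204012
d^2_{1,-1}(1.4740) = +0.742995 -0.204012 = +0.538982
|D^2_{1,-1}|² = |d^2_{1,-1}(β)|² = (+0.538982)² = 0.290502 (the z-rotation phases have unit modulus)

P=0.2905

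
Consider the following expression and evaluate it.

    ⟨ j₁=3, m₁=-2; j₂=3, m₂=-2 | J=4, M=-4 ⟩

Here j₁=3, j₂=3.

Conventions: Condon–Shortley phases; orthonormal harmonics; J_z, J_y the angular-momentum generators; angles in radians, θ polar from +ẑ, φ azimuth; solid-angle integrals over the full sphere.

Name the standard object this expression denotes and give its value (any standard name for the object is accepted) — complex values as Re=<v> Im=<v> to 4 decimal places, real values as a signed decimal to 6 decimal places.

Clebsch–Gordan coefficient, −√(5/11) ≈ -0.674200

This is a Clebsch–Gordan (vector-coupling) coefficient.
√[9·2!4!4!/11! · 1!5!1!5!0!8!] = √(1658880/11)
  +(−1)^1/∏(1,1,4,0,0,4)! = -1/576  (running -1/576)
⟨..|..⟩ = √(1658880/11)·(-1/576) = -0.674200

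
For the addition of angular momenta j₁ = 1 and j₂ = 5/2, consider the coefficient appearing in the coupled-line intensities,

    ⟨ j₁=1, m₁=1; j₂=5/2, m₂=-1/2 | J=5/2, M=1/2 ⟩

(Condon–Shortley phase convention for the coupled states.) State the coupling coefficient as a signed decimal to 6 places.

+√(18/35) = +0.717137

√[6·1!1!4!/7! · 2!0!2!3!3!2!] = √(288/35)
  +(−1)^0/∏(0,1,0,2,1,2)! = 1/4  (running 1/4)
⟨..|..⟩ = √(288/35)·(1/4) = +0.717137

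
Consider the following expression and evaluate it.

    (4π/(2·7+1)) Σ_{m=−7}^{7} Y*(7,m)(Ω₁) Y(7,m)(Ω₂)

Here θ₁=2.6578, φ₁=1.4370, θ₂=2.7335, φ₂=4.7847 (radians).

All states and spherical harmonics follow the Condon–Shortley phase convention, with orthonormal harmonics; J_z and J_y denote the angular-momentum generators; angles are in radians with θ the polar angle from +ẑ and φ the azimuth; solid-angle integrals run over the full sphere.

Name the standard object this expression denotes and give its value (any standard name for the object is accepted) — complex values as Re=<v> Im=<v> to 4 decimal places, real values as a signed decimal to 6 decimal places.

This sum is the spherical-harmonic addition theorem: it equals the Legendre polynomial P_l(cos γ) of the angle γ between the two directions.
Addition theorem: P_7(cos γ) = (4π/15) Σ_m Y*_{lm}(Ω₁) Y_{lm}(Ω₂), m = −7…7:
  m=-7: (-0.001897, -0.001396) × (-0.000376, -0.000678) = (-0.000000, 0.000002)  (running Σ = (-0.000000, 0.000002))
  m=-6: (0.011653, -0.012065) × (0.006088, -0.002820) = (0.000037, -0.000106)  (running Σ = (0.000037, -0.000105))
  m=-5: (0.045521, 0.057578) × (0.012717, 0.033626) = (-0.001357, 0.002263)  (running Σ = (-0.001321, 0.002158))
  m=-4: (-0.188002, 0.111467) × (-0.127357, 0.037900) = (0.019719, -0.021321)  (running Σ = (0.018398, -0.019163))
  m=-3: (-0.170061, -0.400680) × (-0.072778, -0.330205) = (-0.119930, 0.085316)  (running Σ = (-0.101532, 0.066153))
  m=-2: (0.480171, -0.131648) × (0.533314, -0.077671) = (0.245857, -0.107505)  (running Σ = (0.144325, -0.041352))
  m=-1: (0.012932, 0.096080) × (0.025514, 0.352215) = (-0.033511, 0.007006)  (running Σ = (0.110814, -0.034346))
  m=0: (0.439608, -0.000000) × (0.310941, 0.000000) = (0.136692, 0.000000)  (running Σ = (0.247506, -0.034346))
  m=1: (-0.012932, 0.096080) × (-0.025514, 0.352215) = (-0.033511, -0.007006)  (running Σ = (0.213995, -0.041352))
  m=2: (0.480171, 0.131648) × (0.533314, 0.077671) = (0.245857, 0.107505)  (running Σ = (0.459852, 0.066153))
  m=3: (0.170061, -0.400680) × (0.072778, -0.330205) = (-0.119930, -0.085316)  (running Σ = (0.339922, -0.019163))
  m=4: (-0.188002, -0.111467) × (-0.127357, -0.037900) = (0.019719, 0.021321)  (running Σ = (0.359641, 0.002158))
  m=5: (-0.045521, 0.057578) × (-0.012717, 0.033626) = (-0.001357, -0.002263)  (running Σ = (0.358284, -0.000105))
  m=6: (0.011653, 0.012065) × (0.006088, 0.002820) = (0.000037, 0.000106)  (running Σ = (0.358320, 0.000002))
  m=7: (0.001897, -0.001396) × (0.000376, -0.000678) = (-0.000000, -0.000002)  (running Σ = (0.358320, 0.000000))
Σ over m = (0.358320, 0.000000); ×(4π/15) → (0.300186, 0.000000). Real part: 0.300186

Legendre polynomial (addition theorem), +0.300186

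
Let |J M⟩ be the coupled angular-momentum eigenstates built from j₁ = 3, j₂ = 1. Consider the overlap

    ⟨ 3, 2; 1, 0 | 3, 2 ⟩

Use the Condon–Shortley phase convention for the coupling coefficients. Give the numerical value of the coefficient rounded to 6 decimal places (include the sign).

+√(1/3) ≈ +0.577350

triangle: 1!×5!×1!/8! = 120/40320
(j±m)!: 5!×1!×1!×1!×5!×1! = 14400
prefactor² = (2J+1)×Δ×N² = 300
  k=0: +1/(0!×1!×1!×1!×4!×0!) = 1/24
  k=1: −1/(1!×0!×0!×0!×5!×1!) = -1/120
Σ = 1/30  ⇒  CG² = 300×(1/30)² = 1/3
CG = +√(1/3) = +0.577350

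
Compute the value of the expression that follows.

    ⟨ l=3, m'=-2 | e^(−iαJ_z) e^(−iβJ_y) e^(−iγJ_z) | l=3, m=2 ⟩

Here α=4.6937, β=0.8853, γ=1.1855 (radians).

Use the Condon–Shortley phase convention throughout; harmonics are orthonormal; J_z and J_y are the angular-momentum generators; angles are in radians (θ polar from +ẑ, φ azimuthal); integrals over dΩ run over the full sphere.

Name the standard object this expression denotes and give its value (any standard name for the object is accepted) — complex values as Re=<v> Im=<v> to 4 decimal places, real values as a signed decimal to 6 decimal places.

Wigner D-matrix element, Re=0.0975 Im=0.0878

This is a Wigner D-matrix element — the rotation-matrix element ⟨l m'| R(α,β,γ) |l m⟩ in the angular-momentum basis.
D^3_{-2,2}(4.6937,0.8853,1.1855) = e^{-i·-2·4.6937}·d^3_{-2,2}(0.8853)·e^{-i·2·1.1855}. Compute d first:
c=cos(0.885300/2)=0.903620, s=sin(0.885300/2)=0.428336; N=√[1·120·120·1]=120.000000
Admissible k: 4..5 (factorial args all ≥0)
  k=4: (−1)^0·120.0000/(24)·0.9036^2·0.4283^4 = +0.137429
  k=5: (−1)^1·120.0000/(120)·0.9036^0·0.4283^6 = -0.006176
d^3_{-2,2}(0.8853) = +0.137429 -0.006176 = +0.131253
Attach z-rotation phases: D = e^{-i(-2)(4.6937)}·(+0.131253)·e^{-i(2)(1.1855)} = +0.097524+0.087843i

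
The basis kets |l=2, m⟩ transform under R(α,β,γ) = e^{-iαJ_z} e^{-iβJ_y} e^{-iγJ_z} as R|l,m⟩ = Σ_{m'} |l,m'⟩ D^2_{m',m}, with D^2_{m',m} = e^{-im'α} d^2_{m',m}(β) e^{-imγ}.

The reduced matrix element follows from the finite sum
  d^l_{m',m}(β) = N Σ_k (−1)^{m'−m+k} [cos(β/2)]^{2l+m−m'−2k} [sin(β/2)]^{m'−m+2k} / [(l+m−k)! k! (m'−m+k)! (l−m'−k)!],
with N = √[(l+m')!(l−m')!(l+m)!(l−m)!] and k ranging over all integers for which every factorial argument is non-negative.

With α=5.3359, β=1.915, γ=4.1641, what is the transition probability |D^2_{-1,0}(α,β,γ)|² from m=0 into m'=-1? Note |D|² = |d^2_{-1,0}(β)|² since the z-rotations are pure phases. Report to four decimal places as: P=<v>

D^2_{-1,0}(5.3359,1.9150,4.1641) = e^{-i·-1·5.3359}·d^2_{-1,0}(1.9150)·e^{-i·0·4.1641}. Compute d first:
Half-angle: c=0.575566, s=0.817755. N=√(1·6·2·2)=4.898979
Admissible k: 1..2 (factorial args all ≥0)
  k=1: (−1)^0·4.8990/(2)·0.5756^3·0.8178^1 = +0.381931
  k=2: (−1)^1·4.8990/(2)·0.5756^1·0.8178^3 = -0.770976
d^2_{-1,0}(1.9150) = +0.381931 -0.770976 = -0.389045
|D^2_{-1,0}|² = |d^2_{-1,0}(β)|² = (-0.389045)² = 0.151356 (the z-rotation phases have unit modulus)

P=0.1514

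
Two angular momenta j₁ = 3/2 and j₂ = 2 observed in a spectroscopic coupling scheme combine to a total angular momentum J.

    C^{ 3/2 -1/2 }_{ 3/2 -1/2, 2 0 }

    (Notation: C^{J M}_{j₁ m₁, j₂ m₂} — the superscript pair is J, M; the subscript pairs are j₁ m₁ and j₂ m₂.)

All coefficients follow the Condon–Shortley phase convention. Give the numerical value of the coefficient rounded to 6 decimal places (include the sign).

j₁+j₂−J=2  J+j₁−j₂=1  J−j₁+j₂=2  j₁+j₂+J+1=6
(j₁±m₁, j₂±m₂, J±M) = (1,2,2,2,1,2)
P² = 16/45
sum k=1..2:
  [1] −1/1 = -1
  [2] +1/4 = 1/4
S = -3/4
C² = P²·S² = 1/5 ; C = -0.447214

-0.447214  (= −√(1/5))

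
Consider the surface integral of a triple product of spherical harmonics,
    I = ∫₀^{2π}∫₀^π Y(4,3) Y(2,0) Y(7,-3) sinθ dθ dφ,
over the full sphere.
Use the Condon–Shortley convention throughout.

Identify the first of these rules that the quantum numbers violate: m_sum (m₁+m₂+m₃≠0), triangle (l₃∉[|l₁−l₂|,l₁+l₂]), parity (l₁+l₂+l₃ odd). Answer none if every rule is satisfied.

m₁+m₂+m₃ = 3 + 0 − 3 = 0  ✓
triangle: need |l₁−l₂| ≤ l₃ ≤ l₁+l₂ = [2,6]; l₃=7 is outside  ✗
parity: l₁+l₂+l₃ = 13 is odd

triangle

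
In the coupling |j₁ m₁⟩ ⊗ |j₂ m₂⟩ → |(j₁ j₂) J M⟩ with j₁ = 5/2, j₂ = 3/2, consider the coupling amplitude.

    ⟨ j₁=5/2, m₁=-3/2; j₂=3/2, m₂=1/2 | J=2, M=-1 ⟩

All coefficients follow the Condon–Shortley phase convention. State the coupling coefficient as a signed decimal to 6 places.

+√(1/42) = +0.154303

√[5·2!3!1!/7! · 1!4!2!1!1!3!] = √(24/7)
  +(−1)^1/∏(1,1,3,1,0,0)! = -1/6  (running -1/6)
  +(−1)^2/∏(2,0,2,0,1,1)! = 1/4  (running 1/12)
⟨..|..⟩ = √(24/7)·(1/12) = +0.154303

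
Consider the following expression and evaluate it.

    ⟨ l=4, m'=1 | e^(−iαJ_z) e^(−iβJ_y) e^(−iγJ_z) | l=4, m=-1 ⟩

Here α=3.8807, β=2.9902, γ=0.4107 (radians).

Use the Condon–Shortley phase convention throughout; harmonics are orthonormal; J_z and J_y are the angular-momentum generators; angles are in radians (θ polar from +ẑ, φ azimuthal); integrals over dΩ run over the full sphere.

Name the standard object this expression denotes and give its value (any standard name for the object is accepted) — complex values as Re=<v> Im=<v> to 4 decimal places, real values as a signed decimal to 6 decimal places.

Wigner D-matrix element, Re=0.8462 Im=-0.2883

This is a Wigner D-matrix element — the rotation-matrix element ⟨l m'| R(α,β,γ) |l m⟩ in the angular-momentum basis.
Split into d^4_{1,-1}(β=2.9902) × two z-phases.
c=cos(2.990200/2)=0.075624, s=sin(2.990200/2)=0.997136; N=√[120·6·6·120]=720.000000
The bounds max(0,m−m')=0 and min(l+m,l−m')=3 give 4 terms
  k=0: (−1)^2·720.0000/(72)·0.0756^6·0.9971^2 = +0.000002
  k=1: (−1)^3·720.0000/(24)·0.0756^4·0.9971^4 = -0.000970
  k=2: (−1)^4·720.0000/(48)·0.0756^2·0.9971^6 = +0.084322
  k=3: (−1)^5·720.0000/(720)·0.0756^0·0.9971^8 = -0.977320
d^4_{1,-1}(2.9902) = +0.000002 -0.000970 +0.084322 -0.977320 = -0.893966
Phases: e^{-i·(1)·3.8807}=-0.739070+0.673628i, e^{-i·(-1)·0.4107}=+0.916842+0.399251i ⇒ D=+0.846190-0.288336i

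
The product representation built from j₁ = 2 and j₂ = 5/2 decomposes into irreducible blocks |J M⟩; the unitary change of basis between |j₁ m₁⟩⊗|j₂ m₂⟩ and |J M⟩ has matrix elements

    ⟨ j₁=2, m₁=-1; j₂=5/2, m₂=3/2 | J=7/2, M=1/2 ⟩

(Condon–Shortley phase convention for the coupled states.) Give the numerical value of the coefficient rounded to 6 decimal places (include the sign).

triangle: 1!·3!·4!/9! = 144/362880
(j±m)!: 1!·3!·4!·1!·4!·3! = 20736
prefactor² = (2J+1)·Δ·N² = 2304/35
  k=0: +1/(0!·1!·3!·4!·0!·0!) = 1/144
  k=1: −1/(1!·0!·2!·3!·1!·1!) = -1/12
Σ = -11/144  ⇒  CG² = 2304/35·(-11/144)² = 121/315
CG = −√(121/315) = -0.619780

-0.619780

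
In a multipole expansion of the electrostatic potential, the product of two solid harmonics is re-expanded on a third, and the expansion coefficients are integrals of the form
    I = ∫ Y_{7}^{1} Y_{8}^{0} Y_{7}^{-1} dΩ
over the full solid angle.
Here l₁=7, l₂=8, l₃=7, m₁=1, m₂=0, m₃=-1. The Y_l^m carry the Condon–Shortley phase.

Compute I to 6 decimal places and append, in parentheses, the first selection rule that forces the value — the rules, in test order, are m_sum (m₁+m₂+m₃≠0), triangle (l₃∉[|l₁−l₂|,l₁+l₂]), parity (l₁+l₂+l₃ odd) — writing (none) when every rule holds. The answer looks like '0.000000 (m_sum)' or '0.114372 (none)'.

Checks pass: Σm=0; 22 even; l₃=7∈[1,15].
(2·7+1)(2·8+1)(2·7+1) = 3825
Δ: 8! 6! 8! / 23! → 1/22086194130
sum: t=1:−1/18289152000 t=2:+1/248832000 t=3:−1/24883200 t=4:+1/11943936 t=5:−1/24883200 t=6:+1/248832000 t=7:−1/18289152000 = 11/975421440
3j²(7 8 7; 0 0 0) = Δ·Π!·Σ² = 1750/289731  (sign -1)
sum: t=0:+1/1170505728000 t=1:−1/3048192000 t=2:+1/99532800 t=3:−1/18662400 t=4:+1/15925248 t=5:−1/62208000 t=6:+1/1492992000 = 11/3121348608
3j²(7 8 7; 1 0 -1) = Δ·Π!·Σ² = 3125/4056234  (sign +1)
combine: 4πI² = 3825·1750/289731·3125/4056234 = 9765625/548653937
take √, sign -1: I = -0.03763534
No selection rule forces the value: the integral is nonzero (none).

-0.037635 (none)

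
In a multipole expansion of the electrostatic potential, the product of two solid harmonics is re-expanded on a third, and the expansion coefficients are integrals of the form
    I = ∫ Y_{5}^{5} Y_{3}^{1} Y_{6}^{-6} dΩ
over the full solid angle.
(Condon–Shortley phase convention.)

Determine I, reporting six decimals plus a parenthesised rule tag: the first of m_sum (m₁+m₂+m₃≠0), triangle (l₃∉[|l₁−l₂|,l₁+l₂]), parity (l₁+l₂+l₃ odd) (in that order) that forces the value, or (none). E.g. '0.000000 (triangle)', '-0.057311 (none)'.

Checks pass: Σm=0; 14 even; l₃=6∈[2,8].
(2·5+1)(2·3+1)(2·6+1) = 1001
Δ: 2! 8! 4! / 15! → 1/675675
sum: t=0:+1/8640 t=1:−1/2304 t=2:+1/8640 = -7/34560
3j²(5 3 6; 0 0 0) = Δ·Π!·Σ² = 7/429  (sign -1)
sum: t=0:+1/1935360 = 1/1935360
3j²(5 3 6; 5 1 -6) = Δ·Π!·Σ² = 3/91  (sign +1)
combine: 4πI² = 1001·7/429·3/91 = 7/13
take √, sign -1: I = -0.20700098
No selection rule forces the value: the integral is nonzero (none).

-0.207001 (none)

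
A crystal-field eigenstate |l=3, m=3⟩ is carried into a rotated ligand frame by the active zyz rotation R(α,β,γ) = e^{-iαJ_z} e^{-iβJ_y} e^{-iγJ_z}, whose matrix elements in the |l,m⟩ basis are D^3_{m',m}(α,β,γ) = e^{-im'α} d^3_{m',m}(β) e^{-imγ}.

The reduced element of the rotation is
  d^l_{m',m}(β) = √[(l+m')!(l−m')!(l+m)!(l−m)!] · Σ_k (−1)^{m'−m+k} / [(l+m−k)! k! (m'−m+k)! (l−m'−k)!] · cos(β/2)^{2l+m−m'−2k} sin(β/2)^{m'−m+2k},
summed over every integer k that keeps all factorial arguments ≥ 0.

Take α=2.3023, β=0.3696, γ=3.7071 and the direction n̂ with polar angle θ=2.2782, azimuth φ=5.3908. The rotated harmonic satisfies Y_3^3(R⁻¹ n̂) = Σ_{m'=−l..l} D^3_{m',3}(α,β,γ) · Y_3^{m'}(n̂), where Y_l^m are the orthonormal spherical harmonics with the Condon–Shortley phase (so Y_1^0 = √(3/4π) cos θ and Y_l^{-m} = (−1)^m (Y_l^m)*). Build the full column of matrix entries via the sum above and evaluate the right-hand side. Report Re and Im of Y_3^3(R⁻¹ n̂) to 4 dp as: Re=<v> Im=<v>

Need the full column D^3_{m',3} for m'=−3..3 at α=2.3023, β=0.3696, γ=3.7071.
cos(β/2)=0.982973, sin(β/2)=0.183750
d^3_{-3,3}: single k=6 term ⇒ +0.000038;  D = -0.000018+0.000034i
d^3_{-2,3}: single k=5 term ⇒ +0.000504;  D = +0.000491-0.000117i
d^3_{-1,3}: single k=4 term ⇒ +0.004266;  D = -0.003507-0.002429i
d^3_{0,3}: single k=3 term ⇒ +0.026352;  D = +0.003304+0.026144i
d^3_{1,3}: single k=2 term ⇒ +0.122086;  D = +0.079910-0.092301i
d^3_{2,3}: single k=1 term ⇒ +0.413058;  D = -0.412991+0.007409i
d^3_{3,3}: single k=0 term ⇒ +0.902089;  D = +0.614530+0.660393i
Y_3^{m'}(θ=2.2782,φ=5.3908) and Σ D·Y over m':
  (-0.0000+0.0000i)·(-0.1638+0.0821i)  (+0.0005-0.0001i)·(+0.0815-0.3749i)  (-0.0035-0.0024i)·(+0.1714+0.2126i)  (+0.0033+0.0261i)·(+0.2154+0.0000i)  (+0.0799-0.0923i)·(-0.1714+0.2126i)  (-0.4130+0.0074i)·(+0.0815+0.3749i)  (+0.6145+0.6604i)·(+0.1638+0.0821i)
Y_3^3(R⁻¹ n̂) = +0.016592+0.041427i

Re=0.0166 Im=0.0414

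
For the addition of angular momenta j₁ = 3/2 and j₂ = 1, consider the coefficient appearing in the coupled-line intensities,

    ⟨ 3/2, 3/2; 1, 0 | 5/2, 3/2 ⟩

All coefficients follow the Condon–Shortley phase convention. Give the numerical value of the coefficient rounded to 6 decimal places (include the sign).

+√(2/5) ≈ +0.632456

√[6·0!3!2!/6! · 3!0!1!1!4!1!] = √(72/5)
  +(−1)^0/∏(0,0,0,1,3,1)! = 1/6  (running 1/6)
⟨..|..⟩ = √(72/5)·(1/6) = +0.632456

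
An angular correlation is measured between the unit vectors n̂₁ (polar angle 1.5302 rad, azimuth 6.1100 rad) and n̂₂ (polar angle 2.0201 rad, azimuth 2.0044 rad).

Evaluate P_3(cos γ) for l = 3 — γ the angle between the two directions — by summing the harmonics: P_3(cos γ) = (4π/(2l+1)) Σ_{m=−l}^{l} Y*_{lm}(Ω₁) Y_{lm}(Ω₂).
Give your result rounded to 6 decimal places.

Expand P_3 via completeness: Σ_{m} conj(Y_{3,m}) at Ω₁ times Y_{3,m} at Ω₂ —
  term(m=-3) = +0.122973-0.031344i   from Y*(Ω₁)=+0.361272-0.206638i, Y(Ω₂)=+0.293871+0.081327i
  term(m=-2) = +0.005215-0.013972i   from Y*(Ω₁)=+0.038950-0.014058i, Y(Ω₂)=+0.233001-0.274622i
  term(m=-1) = -0.003017-0.004346i   from Y*(Ω₁)=-0.315464+0.055187i, Y(Ω₂)=+0.006941+0.014992i
  term(m=+0) = -0.015105-0.000000i   from Y*(Ω₁)=-0.045312-0.000000i, Y(Ω₂)=+0.333368+0.000000i
  term(m=+1) = -0.003017+0.004346i   from Y*(Ω₁)=+0.315464+0.055187i, Y(Ω₂)=-0.006941+0.014992i
  term(m=+2) = +0.005215+0.013972i   from Y*(Ω₁)=+0.038950+0.014058i, Y(Ω₂)=+0.233001+0.274622i
  term(m=+3) = +0.122973+0.031344i   from Y*(Ω₁)=-0.361272-0.206638i, Y(Ω₂)=-0.293871+0.081327i
Accumulated sum +0.235236+0.000000i; after 4π/(2l+1) scaling, +0.422294+0.000000i ⇒ P_3 = 0.422294

0.422294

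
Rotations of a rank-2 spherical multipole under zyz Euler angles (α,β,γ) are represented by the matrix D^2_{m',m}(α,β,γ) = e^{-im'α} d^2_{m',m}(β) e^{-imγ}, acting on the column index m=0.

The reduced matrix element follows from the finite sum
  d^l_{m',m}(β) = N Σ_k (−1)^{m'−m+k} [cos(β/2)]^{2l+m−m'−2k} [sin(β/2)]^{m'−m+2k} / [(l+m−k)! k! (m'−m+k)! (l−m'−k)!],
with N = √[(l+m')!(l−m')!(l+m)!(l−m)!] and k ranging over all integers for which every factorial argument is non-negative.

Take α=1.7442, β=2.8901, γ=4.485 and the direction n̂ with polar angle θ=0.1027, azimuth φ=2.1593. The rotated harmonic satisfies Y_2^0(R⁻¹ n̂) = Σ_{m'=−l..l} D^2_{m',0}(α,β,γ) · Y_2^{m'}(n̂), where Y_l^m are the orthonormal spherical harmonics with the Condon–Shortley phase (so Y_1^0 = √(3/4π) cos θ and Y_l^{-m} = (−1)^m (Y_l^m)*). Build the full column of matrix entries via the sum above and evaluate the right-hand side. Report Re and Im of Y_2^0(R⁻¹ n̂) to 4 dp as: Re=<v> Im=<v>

Need the full column D^2_{m',0} for m'=−2..2 at α=1.7442, β=2.8901, γ=4.4850.
cos(β/2)=0.125415, sin(β/2)=0.992104
d^2_{-2,0}: single k=2 term ⇒ +0.037922;  D = -0.035664-0.012890i
d^2_{-1,0}: k∈[1..2] ⇒ +0.004794 -0.299984 = -0.295190;  D = +0.050931-0.290763i
d^2_{0,0}: k∈[0..2] ⇒ +0.000247 -0.061926 +0.968789 = +0.907111;  D = +0.907111+0.000000i
d^2_{1,0}: k∈[0..1] ⇒ -0.004794 +0.299984 = +0.295190;  D = -0.050931-0.290763i
d^2_{2,0}: single k=0 term ⇒ +0.037922;  D = -0.035664+0.012890i
Y_2^{m'}(θ=0.1027,φ=2.1593) and Σ D·Y over m':
  (-0.0357-0.0129i)·(-0.0016+0.0037i)  (+0.0509-0.2908i)·(-0.0437-0.0655i)  (+0.9071+0.0000i)·(+0.6208+0.0000i)  (-0.0509-0.2908i)·(+0.0437-0.0655i)  (-0.0357+0.0129i)·(-0.0016-0.0037i)
Y_2^0(R⁻¹ n̂) = +0.520815+0.000000i

Re=0.5208 Im=0.0000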